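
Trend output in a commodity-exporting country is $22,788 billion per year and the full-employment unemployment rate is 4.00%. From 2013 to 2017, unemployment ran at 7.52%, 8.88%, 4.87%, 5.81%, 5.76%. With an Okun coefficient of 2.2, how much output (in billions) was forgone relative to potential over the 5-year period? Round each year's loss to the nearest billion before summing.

Year 2013: gap = -2.2 × (7.52 - 4) = -7.744%, loss ≈ 22788 × 7.744/100 ≈ 1765.
Year 2014: gap = -2.2 × (8.88 - 4) = -10.736%, loss ≈ 22788 × 10.736/100 ≈ 2447.
Year 2015: gap = -2.2 × (4.87 - 4) = -1.914%, loss ≈ 22788 × 1.914/100 ≈ 436.
Year 2016: gap = -2.2 × (5.81 - 4) = -3.982%, loss ≈ 22788 × 3.982/100 ≈ 907.
Year 2017: gap = -2.2 × (5.76 - 4) = -3.872%, loss ≈ 22788 × 3.872/100 ≈ 882.
Total lost output = 1765 + 2447 + 436 + 907 + 882 = 6437 billion.

$6,437 billion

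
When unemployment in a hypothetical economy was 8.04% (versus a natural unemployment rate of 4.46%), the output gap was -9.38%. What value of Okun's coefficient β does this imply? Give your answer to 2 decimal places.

β ≈ 2.62

Okun's law: output gap = -β × (u - u*).
-9.38 = -β × (8.04 - 4.46) = -β × 3.58, so β = 9.38/3.58 = 2.62.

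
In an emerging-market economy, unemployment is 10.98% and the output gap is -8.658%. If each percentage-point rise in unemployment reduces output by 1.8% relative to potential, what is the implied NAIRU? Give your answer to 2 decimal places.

6.17%

From Okun's law, u - u* = -(output gap)/β = -(-8.658)/1.8 = 4.81 points.
So u* = 10.98 - 4.81 = 6.17%.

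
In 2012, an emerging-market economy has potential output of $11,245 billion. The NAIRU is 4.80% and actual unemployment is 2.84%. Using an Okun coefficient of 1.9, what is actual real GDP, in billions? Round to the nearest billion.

Unemployment gap = 2.84 - 4.8 = -1.96 points, so the output gap is -1.9 × (-1.96) = 3.724%.
Actual GDP = 11245 × (1 + 3.724/100) = 11245 × 1.03724 ≈ 11664 billion.

$11,664 billion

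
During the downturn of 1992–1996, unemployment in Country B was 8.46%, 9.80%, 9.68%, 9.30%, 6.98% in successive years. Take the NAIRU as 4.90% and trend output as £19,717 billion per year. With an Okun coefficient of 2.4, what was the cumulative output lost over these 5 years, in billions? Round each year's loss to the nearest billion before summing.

Year 1992: gap = -2.4 × (8.46 - 4.9) = -8.544%, loss ≈ 19717 × 8.544/100 ≈ 1685.
Year 1993: gap = -2.4 × (9.8 - 4.9) = -11.76%, loss ≈ 19717 × 11.76/100 ≈ 2319.
Year 1994: gap = -2.4 × (9.68 - 4.9) = -11.472%, loss ≈ 19717 × 11.472/100 ≈ 2262.
Year 1995: gap = -2.4 × (9.3 - 4.9) = -10.56%, loss ≈ 19717 × 10.56/100 ≈ 2082.
Year 1996: gap = -2.4 × (6.98 - 4.9) = -4.992%, loss ≈ 19717 × 4.992/100 ≈ 984.
Total lost output = 1685 + 2319 + 2262 + 2082 + 984 = 9332 billion.

£9,332 billion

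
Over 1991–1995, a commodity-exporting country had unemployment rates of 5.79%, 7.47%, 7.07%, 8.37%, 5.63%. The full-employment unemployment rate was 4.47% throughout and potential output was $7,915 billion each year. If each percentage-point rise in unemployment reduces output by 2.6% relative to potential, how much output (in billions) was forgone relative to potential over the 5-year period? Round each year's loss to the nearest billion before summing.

$2,466 billion

Year 1991: gap = -2.6 × (5.79 - 4.47) = -3.432%, loss ≈ 7915 × 3.432/100 ≈ 272.
Year 1992: gap = -2.6 × (7.47 - 4.47) = -7.8%, loss ≈ 7915 × 7.8/100 ≈ 617.
Year 1993: gap = -2.6 × (7.07 - 4.47) = -6.76%, loss ≈ 7915 × 6.76/100 ≈ 535.
Year 1994: gap = -2.6 × (8.37 - 4.47) = -10.14%, loss ≈ 7915 × 10.14/100 ≈ 803.
Year 1995: gap = -2.6 × (5.63 - 4.47) = -3.016%, loss ≈ 7915 × 3.016/100 ≈ 239.
Total lost output = 272 + 617 + 535 + 803 + 239 = 2466 billion.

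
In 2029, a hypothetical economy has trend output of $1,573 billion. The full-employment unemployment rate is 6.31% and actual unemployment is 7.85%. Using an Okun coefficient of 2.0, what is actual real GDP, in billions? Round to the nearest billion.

Unemployment gap = 7.85 - 6.31 = 1.54 points, so the output gap is -2 × 1.54 = -3.08%.
Actual GDP = 1573 × (1 - 3.08/100) = 1573 × 0.9692 ≈ 1525 billion.

$1,525 billion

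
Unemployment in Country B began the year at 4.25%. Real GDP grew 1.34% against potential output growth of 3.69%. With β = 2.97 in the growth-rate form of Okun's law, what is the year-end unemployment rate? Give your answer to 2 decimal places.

5.04%

Growth-rate Okun's law: g_Y = g_Y* - β × Δu, so Δu = (g_Y* - g_Y)/β.
Δu = (3.69 - 1.34)/2.97 = 2.35/2.97 = 0.79 percentage points.
Year-end unemployment = 4.25 + 0.79 = 5.04%.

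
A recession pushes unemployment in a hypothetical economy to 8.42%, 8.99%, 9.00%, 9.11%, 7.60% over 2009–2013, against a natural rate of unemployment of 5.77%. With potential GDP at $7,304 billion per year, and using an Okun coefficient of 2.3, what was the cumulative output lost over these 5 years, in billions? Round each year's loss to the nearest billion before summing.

Year 2009: gap = -2.3 × (8.42 - 5.77) = -6.095%, loss ≈ 7304 × 6.095/100 ≈ 445.
Year 2010: gap = -2.3 × (8.99 - 5.77) = -7.406%, loss ≈ 7304 × 7.406/100 ≈ 541.
Year 2011: gap = -2.3 × (9 - 5.77) = -7.429%, loss ≈ 7304 × 7.429/100 ≈ 543.
Year 2012: gap = -2.3 × (9.11 - 5.77) = -7.682%, loss ≈ 7304 × 7.682/100 ≈ 561.
Year 2013: gap = -2.3 × (7.6 - 5.77) = -4.209%, loss ≈ 7304 × 4.209/100 ≈ 307.
Total lost output = 445 + 541 + 543 + 561 + 307 = 2397 billion.

$2,397 billion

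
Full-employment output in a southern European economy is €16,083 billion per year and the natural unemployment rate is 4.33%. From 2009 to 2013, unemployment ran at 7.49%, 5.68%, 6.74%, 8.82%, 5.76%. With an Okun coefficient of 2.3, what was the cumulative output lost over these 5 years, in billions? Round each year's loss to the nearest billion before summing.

Year 2009: gap = -2.3 × (7.49 - 4.33) = -7.268%, loss ≈ 16083 × 7.268/100 ≈ 1169.
Year 2010: gap = -2.3 × (5.68 - 4.33) = -3.105%, loss ≈ 16083 × 3.105/100 ≈ 499.
Year 2011: gap = -2.3 × (6.74 - 4.33) = -5.543%, loss ≈ 16083 × 5.543/100 ≈ 891.
Year 2012: gap = -2.3 × (8.82 - 4.33) = -10.327%, loss ≈ 16083 × 10.327/100 ≈ 1661.
Year 2013: gap = -2.3 × (5.76 - 4.33) = -3.289%, loss ≈ 16083 × 3.289/100 ≈ 529.
Total lost output = 1169 + 499 + 891 + 1661 + 529 = 4749 billion.

€4,749 billion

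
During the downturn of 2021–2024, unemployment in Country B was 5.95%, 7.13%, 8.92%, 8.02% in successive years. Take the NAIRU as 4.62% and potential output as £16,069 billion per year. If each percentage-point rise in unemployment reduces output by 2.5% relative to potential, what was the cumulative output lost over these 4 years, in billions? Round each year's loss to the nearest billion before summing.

£4,635 billion

Year 2021: gap = -2.5 × (5.95 - 4.62) = -3.325%, loss ≈ 16069 × 3.325/100 ≈ 534.
Year 2022: gap = -2.5 × (7.13 - 4.62) = -6.275%, loss ≈ 16069 × 6.275/100 ≈ 1008.
Year 2023: gap = -2.5 × (8.92 - 4.62) = -10.75%, loss ≈ 16069 × 10.75/100 ≈ 1727.
Year 2024: gap = -2.5 × (8.02 - 4.62) = -8.5%, loss ≈ 16069 × 8.5/100 ≈ 1366.
Total lost output = 534 + 1008 + 1727 + 1366 = 4635 billion.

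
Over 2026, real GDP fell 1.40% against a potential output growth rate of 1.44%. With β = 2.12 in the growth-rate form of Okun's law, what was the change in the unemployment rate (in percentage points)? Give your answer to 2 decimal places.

1.34 percentage points

Growth-rate Okun's law: g_Y = g_Y* - β × Δu, so Δu = (g_Y* - g_Y)/β.
Δu = (1.44 + 1.4)/2.12 = 2.84/2.12 = 1.34 percentage points.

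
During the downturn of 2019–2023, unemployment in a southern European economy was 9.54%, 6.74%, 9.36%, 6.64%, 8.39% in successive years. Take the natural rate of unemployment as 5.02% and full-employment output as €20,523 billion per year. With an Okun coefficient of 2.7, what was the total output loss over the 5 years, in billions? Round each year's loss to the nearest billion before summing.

€8,628 billion

Year 2019: gap = -2.7 × (9.54 - 5.02) = -12.204%, loss ≈ 20523 × 12.204/100 ≈ 2505.
Year 2020: gap = -2.7 × (6.74 - 5.02) = -4.644%, loss ≈ 20523 × 4.644/100 ≈ 953.
Year 2021: gap = -2.7 × (9.36 - 5.02) = -11.718%, loss ≈ 20523 × 11.718/100 ≈ 2405.
Year 2022: gap = -2.7 × (6.64 - 5.02) = -4.374%, loss ≈ 20523 × 4.374/100 ≈ 898.
Year 2023: gap = -2.7 × (8.39 - 5.02) = -9.099%, loss ≈ 20523 × 9.099/100 ≈ 1867.
Total lost output = 2505 + 953 + 2405 + 898 + 1867 = 8628 billion.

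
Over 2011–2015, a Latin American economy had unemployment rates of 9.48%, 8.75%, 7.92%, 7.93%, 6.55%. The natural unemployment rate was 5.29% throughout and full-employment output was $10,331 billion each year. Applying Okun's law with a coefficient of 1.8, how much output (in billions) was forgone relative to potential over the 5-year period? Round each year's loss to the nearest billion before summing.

$2,636 billion

Year 2011: gap = -1.8 × (9.48 - 5.29) = -7.542%, loss ≈ 10331 × 7.542/100 ≈ 779.
Year 2012: gap = -1.8 × (8.75 - 5.29) = -6.228%, loss ≈ 10331 × 6.228/100 ≈ 643.
Year 2013: gap = -1.8 × (7.92 - 5.29) = -4.734%, loss ≈ 10331 × 4.734/100 ≈ 489.
Year 2014: gap = -1.8 × (7.93 - 5.29) = -4.752%, loss ≈ 10331 × 4.752/100 ≈ 491.
Year 2015: gap = -1.8 × (6.55 - 5.29) = -2.268%, loss ≈ 10331 × 2.268/100 ≈ 234.
Total lost output = 779 + 643 + 489 + 491 + 234 = 2636 billion.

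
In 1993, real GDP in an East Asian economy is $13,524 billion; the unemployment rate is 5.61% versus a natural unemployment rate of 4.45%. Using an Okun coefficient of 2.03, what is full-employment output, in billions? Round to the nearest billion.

Unemployment gap = 5.61 - 4.45 = 1.16 points, so output gap = -2.03 × 1.16 = -2.3548%.
Since Y = Y* × (1 + gap/100), Y* = 13524/0.976452 ≈ 13850 billion.

$13,850 billion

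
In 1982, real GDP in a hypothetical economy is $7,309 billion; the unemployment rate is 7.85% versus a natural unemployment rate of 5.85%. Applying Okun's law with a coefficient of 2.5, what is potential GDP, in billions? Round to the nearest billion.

Unemployment gap = 7.85 - 5.85 = 2 points, so output gap = -2.5 × 2 = -5%.
Since Y = Y* × (1 + gap/100), Y* = 7309/0.95 ≈ 7694 billion.

$7,694 billion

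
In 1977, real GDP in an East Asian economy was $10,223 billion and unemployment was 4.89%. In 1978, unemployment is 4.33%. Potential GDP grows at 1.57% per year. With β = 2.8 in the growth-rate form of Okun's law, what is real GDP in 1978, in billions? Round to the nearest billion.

$10,544 billion

Δu = 4.33 - 4.89 = -0.56 points.
Okun's law (growth form): g_Y = g_Y* - β × Δu = 1.57 - 2.8 × (-0.56) = 1.57 + 1.568 = 3.138%.
Real GDP in the next year = 10223 × (1 + 3.138/100) = 10223 × 1.03138 ≈ 10544 billion.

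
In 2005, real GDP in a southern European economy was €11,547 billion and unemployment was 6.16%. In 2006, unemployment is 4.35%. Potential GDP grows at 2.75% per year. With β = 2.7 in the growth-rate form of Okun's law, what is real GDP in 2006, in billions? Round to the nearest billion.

Δu = 4.35 - 6.16 = -1.81 points.
Okun's law (growth form): g_Y = g_Y* - β × Δu = 2.75 - 2.7 × (-1.81) = 2.75 + 4.887 = 7.637%.
Real GDP in the next year = 11547 × (1 + 7.637/100) = 11547 × 1.07637 ≈ 12429 billion.

€12,429 billion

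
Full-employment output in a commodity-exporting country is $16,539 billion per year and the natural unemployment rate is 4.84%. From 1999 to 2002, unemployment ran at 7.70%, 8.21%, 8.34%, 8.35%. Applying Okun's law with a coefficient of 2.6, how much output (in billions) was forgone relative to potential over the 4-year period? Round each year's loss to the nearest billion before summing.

Year 1999: gap = -2.6 × (7.7 - 4.84) = -7.436%, loss ≈ 16539 × 7.436/100 ≈ 1230.
Year 2000: gap = -2.6 × (8.21 - 4.84) = -8.762%, loss ≈ 16539 × 8.762/100 ≈ 1449.
Year 2001: gap = -2.6 × (8.34 - 4.84) = -9.1%, loss ≈ 16539 × 9.1/100 ≈ 1505.
Year 2002: gap = -2.6 × (8.35 - 4.84) = -9.126%, loss ≈ 16539 × 9.126/100 ≈ 1509.
Total lost output = 1230 + 1449 + 1505 + 1509 = 5693 billion.

$5,693 billion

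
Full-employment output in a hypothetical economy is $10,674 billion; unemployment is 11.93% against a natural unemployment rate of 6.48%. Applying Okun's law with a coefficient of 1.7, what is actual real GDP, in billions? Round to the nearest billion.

Unemployment gap = 11.93 - 6.48 = 5.45 points, so the output gap is -1.7 × 5.45 = -9.265%.
Actual GDP = 10674 × (1 - 9.265/100) = 10674 × 0.90735 ≈ 9685 billion.

$9,685 billion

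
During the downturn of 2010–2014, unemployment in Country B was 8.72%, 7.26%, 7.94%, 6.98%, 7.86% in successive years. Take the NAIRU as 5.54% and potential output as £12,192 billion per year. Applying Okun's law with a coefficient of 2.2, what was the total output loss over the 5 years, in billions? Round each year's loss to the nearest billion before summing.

Year 2010: gap = -2.2 × (8.72 - 5.54) = -6.996%, loss ≈ 12192 × 6.996/100 ≈ 853.
Year 2011: gap = -2.2 × (7.26 - 5.54) = -3.784%, loss ≈ 12192 × 3.784/100 ≈ 461.
Year 2012: gap = -2.2 × (7.94 - 5.54) = -5.28%, loss ≈ 12192 × 5.28/100 ≈ 644.
Year 2013: gap = -2.2 × (6.98 - 5.54) = -3.168%, loss ≈ 12192 × 3.168/100 ≈ 386.
Year 2014: gap = -2.2 × (7.86 - 5.54) = -5.104%, loss ≈ 12192 × 5.104/100 ≈ 622.
Total lost output = 853 + 461 + 644 + 386 + 622 = 2966 billion.

£2,966 billion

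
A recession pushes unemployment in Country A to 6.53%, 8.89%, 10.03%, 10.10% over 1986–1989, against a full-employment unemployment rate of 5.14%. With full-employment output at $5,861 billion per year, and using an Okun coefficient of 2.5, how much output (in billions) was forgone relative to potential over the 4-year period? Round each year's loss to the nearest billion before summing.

$2,197 billion

Year 1986: gap = -2.5 × (6.53 - 5.14) = -3.475%, loss ≈ 5861 × 3.475/100 ≈ 204.
Year 1987: gap = -2.5 × (8.89 - 5.14) = -9.375%, loss ≈ 5861 × 9.375/100 ≈ 549.
Year 1988: gap = -2.5 × (10.03 - 5.14) = -12.225%, loss ≈ 5861 × 12.225/100 ≈ 717.
Year 1989: gap = -2.5 × (10.1 - 5.14) = -12.4%, loss ≈ 5861 × 12.4/100 ≈ 727.
Total lost output = 204 + 549 + 717 + 727 = 2197 billion.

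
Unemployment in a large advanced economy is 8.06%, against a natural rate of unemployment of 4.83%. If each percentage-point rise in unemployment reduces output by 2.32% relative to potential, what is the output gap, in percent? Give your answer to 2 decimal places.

-7.49%

The unemployment gap is 8.06 - 4.83 = 3.23 percentage points.
Okun's law gives an output gap of -2.32 × 3.23 = -7.4936%, i.e. 7.49% below potential.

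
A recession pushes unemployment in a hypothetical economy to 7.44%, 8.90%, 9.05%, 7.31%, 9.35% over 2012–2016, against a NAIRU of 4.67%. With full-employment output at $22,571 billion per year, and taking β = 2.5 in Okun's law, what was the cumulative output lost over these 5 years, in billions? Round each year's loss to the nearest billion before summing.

$10,553 billion

Year 2012: gap = -2.5 × (7.44 - 4.67) = -6.925%, loss ≈ 22571 × 6.925/100 ≈ 1563.
Year 2013: gap = -2.5 × (8.9 - 4.67) = -10.575%, loss ≈ 22571 × 10.575/100 ≈ 2387.
Year 2014: gap = -2.5 × (9.05 - 4.67) = -10.95%, loss ≈ 22571 × 10.95/100 ≈ 2472.
Year 2015: gap = -2.5 × (7.31 - 4.67) = -6.6%, loss ≈ 22571 × 6.6/100 ≈ 1490.
Year 2016: gap = -2.5 × (9.35 - 4.67) = -11.7%, loss ≈ 22571 × 11.7/100 ≈ 2641.
Total lost output = 1563 + 2387 + 2472 + 1490 + 2641 = 10553 billion.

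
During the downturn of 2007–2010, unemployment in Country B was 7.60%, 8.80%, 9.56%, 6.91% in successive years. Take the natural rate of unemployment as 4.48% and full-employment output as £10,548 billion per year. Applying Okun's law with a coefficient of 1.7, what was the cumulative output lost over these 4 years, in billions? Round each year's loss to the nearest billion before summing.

£2,681 billion

Year 2007: gap = -1.7 × (7.6 - 4.48) = -5.304%, loss ≈ 10548 × 5.304/100 ≈ 559.
Year 2008: gap = -1.7 × (8.8 - 4.48) = -7.344%, loss ≈ 10548 × 7.344/100 ≈ 775.
Year 2009: gap = -1.7 × (9.56 - 4.48) = -8.636%, loss ≈ 10548 × 8.636/100 ≈ 911.
Year 2010: gap = -1.7 × (6.91 - 4.48) = -4.131%, loss ≈ 10548 × 4.131/100 ≈ 436.
Total lost output = 559 + 775 + 911 + 436 = 2681 billion.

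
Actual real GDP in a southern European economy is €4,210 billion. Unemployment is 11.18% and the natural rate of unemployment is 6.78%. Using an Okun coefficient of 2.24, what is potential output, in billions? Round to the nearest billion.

Unemployment gap = 11.18 - 6.78 = 4.4 points, so output gap = -2.24 × 4.4 = -9.856%.
Since Y = Y* × (1 + gap/100), Y* = 4210/0.90144 ≈ 4670 billion.

€4,670 billion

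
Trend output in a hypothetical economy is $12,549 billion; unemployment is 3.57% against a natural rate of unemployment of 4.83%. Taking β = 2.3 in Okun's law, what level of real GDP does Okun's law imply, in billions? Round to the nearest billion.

Unemployment gap = 3.57 - 4.83 = -1.26 points, so the output gap is -2.3 × (-1.26) = 2.898%.
Actual GDP = 12549 × (1 + 2.898/100) = 12549 × 1.02898 ≈ 12913 billion.

$12,913 billion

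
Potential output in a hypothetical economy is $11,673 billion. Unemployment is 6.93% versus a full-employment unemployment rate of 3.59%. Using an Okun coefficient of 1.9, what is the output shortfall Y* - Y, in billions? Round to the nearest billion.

$741 billion

Output gap = -1.9 × (6.93 - 3.59) = -1.9 × 3.34 = -6.346%.
Actual GDP ≈ 11673 × 0.93654 ≈ 10932 billion, so the shortfall is 11673 - 10932 = 741 billion.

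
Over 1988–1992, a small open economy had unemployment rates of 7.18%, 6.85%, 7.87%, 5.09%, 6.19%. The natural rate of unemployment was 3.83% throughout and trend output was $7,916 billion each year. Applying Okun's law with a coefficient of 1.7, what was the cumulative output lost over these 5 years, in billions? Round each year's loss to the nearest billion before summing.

Year 1988: gap = -1.7 × (7.18 - 3.83) = -5.695%, loss ≈ 7916 × 5.695/100 ≈ 451.
Year 1989: gap = -1.7 × (6.85 - 3.83) = -5.134%, loss ≈ 7916 × 5.134/100 ≈ 406.
Year 1990: gap = -1.7 × (7.87 - 3.83) = -6.868%, loss ≈ 7916 × 6.868/100 ≈ 544.
Year 1991: gap = -1.7 × (5.09 - 3.83) = -2.142%, loss ≈ 7916 × 2.142/100 ≈ 170.
Year 1992: gap = -1.7 × (6.19 - 3.83) = -4.012%, loss ≈ 7916 × 4.012/100 ≈ 318.
Total lost output = 451 + 406 + 544 + 170 + 318 = 1889 billion.

$1,889 billion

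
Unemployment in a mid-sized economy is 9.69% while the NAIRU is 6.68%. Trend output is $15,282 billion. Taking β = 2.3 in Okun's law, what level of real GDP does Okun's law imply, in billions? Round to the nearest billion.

$14,224 billion

Unemployment gap = 9.69 - 6.68 = 3.01 points, so the output gap is -2.3 × 3.01 = -6.923%.
Actual GDP = 15282 × (1 - 6.923/100) = 15282 × 0.93077 ≈ 14224 billion.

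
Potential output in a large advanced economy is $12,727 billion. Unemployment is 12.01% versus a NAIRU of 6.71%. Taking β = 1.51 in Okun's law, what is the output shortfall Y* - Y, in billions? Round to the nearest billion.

$1,019 billion

Output gap = -1.51 × (12.01 - 6.71) = -1.51 × 5.3 = -8.003%.
Actual GDP ≈ 12727 × 0.91997 ≈ 11708 billion, so the shortfall is 12727 - 11708 = 1019 billion.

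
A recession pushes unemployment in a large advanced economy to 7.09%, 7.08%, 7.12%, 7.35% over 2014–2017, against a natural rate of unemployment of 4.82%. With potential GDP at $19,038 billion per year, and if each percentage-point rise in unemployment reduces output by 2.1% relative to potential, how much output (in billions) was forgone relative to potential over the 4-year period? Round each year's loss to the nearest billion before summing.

Year 2014: gap = -2.1 × (7.09 - 4.82) = -4.767%, loss ≈ 19038 × 4.767/100 ≈ 908.
Year 2015: gap = -2.1 × (7.08 - 4.82) = -4.746%, loss ≈ 19038 × 4.746/100 ≈ 904.
Year 2016: gap = -2.1 × (7.12 - 4.82) = -4.83%, loss ≈ 19038 × 4.83/100 ≈ 920.
Year 2017: gap = -2.1 × (7.35 - 4.82) = -5.313%, loss ≈ 19038 × 5.313/100 ≈ 1011.
Total lost output = 908 + 904 + 920 + 1011 = 3743 billion.

$3,743 billion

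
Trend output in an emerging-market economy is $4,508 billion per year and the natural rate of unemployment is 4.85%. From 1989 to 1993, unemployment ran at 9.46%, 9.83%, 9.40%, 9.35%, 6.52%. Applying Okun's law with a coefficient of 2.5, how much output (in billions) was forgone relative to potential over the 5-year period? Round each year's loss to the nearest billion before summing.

Year 1989: gap = -2.5 × (9.46 - 4.85) = -11.525%, loss ≈ 4508 × 11.525/100 ≈ 520.
Year 1990: gap = -2.5 × (9.83 - 4.85) = -12.45%, loss ≈ 4508 × 12.45/100 ≈ 561.
Year 1991: gap = -2.5 × (9.4 - 4.85) = -11.375%, loss ≈ 4508 × 11.375/100 ≈ 513.
Year 1992: gap = -2.5 × (9.35 - 4.85) = -11.25%, loss ≈ 4508 × 11.25/100 ≈ 507.
Year 1993: gap = -2.5 × (6.52 - 4.85) = -4.175%, loss ≈ 4508 × 4.175/100 ≈ 188.
Total lost output = 520 + 561 + 513 + 507 + 188 = 2289 billion.

$2,289 billion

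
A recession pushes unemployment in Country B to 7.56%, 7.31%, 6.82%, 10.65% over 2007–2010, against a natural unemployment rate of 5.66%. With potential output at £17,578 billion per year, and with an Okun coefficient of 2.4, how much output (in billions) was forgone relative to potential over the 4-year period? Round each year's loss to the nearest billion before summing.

£4,092 billion

Year 2007: gap = -2.4 × (7.56 - 5.66) = -4.56%, loss ≈ 17578 × 4.56/100 ≈ 802.
Year 2008: gap = -2.4 × (7.31 - 5.66) = -3.96%, loss ≈ 17578 × 3.96/100 ≈ 696.
Year 2009: gap = -2.4 × (6.82 - 5.66) = -2.784%, loss ≈ 17578 × 2.784/100 ≈ 489.
Year 2010: gap = -2.4 × (10.65 - 5.66) = -11.976%, loss ≈ 17578 × 11.976/100 ≈ 2105.
Total lost output = 802 + 696 + 489 + 2105 = 4092 billion.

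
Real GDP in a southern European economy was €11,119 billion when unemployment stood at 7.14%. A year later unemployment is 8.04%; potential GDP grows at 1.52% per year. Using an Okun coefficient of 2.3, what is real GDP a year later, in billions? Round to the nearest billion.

Δu = 8.04 - 7.14 = 0.9 points.
Okun's law (growth form): g_Y = g_Y* - β × Δu = 1.52 - 2.3 × (0.90) = 1.52 - 2.07 = -0.55%.
Real GDP in the next year = 11119 × (1 - 0.55/100) = 11119 × 0.9945 ≈ 11058 billion.

€11,058 billion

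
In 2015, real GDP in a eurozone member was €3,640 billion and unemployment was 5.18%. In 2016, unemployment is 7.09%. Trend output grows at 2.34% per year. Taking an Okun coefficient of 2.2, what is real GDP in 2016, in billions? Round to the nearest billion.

€3,572 billion

Δu = 7.09 - 5.18 = 1.91 points.
Okun's law (growth form): g_Y = g_Y* - β × Δu = 2.34 - 2.2 × (1.91) = 2.34 - 4.202 = -1.862%.
Real GDP in the next year = 3640 × (1 - 1.862/100) = 3640 × 0.98138 ≈ 3572 billion.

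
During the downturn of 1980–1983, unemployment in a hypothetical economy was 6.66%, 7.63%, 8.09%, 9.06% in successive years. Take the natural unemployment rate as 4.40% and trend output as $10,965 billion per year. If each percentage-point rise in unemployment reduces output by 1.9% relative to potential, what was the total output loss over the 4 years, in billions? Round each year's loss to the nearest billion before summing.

Year 1980: gap = -1.9 × (6.66 - 4.4) = -4.294%, loss ≈ 10965 × 4.294/100 ≈ 471.
Year 1981: gap = -1.9 × (7.63 - 4.4) = -6.137%, loss ≈ 10965 × 6.137/100 ≈ 673.
Year 1982: gap = -1.9 × (8.09 - 4.4) = -7.011%, loss ≈ 10965 × 7.011/100 ≈ 769.
Year 1983: gap = -1.9 × (9.06 - 4.4) = -8.854%, loss ≈ 10965 × 8.854/100 ≈ 971.
Total lost output = 471 + 673 + 769 + 971 = 2884 billion.

$2,884 billion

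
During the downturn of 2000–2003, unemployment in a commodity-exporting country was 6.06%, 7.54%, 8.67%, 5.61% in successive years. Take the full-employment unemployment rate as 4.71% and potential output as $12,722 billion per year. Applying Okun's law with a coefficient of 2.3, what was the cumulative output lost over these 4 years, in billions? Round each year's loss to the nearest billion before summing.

Year 2000: gap = -2.3 × (6.06 - 4.71) = -3.105%, loss ≈ 12722 × 3.105/100 ≈ 395.
Year 2001: gap = -2.3 × (7.54 - 4.71) = -6.509%, loss ≈ 12722 × 6.509/100 ≈ 828.
Year 2002: gap = -2.3 × (8.67 - 4.71) = -9.108%, loss ≈ 12722 × 9.108/100 ≈ 1159.
Year 2003: gap = -2.3 × (5.61 - 4.71) = -2.07%, loss ≈ 12722 × 2.07/100 ≈ 263.
Total lost output = 395 + 828 + 1159 + 263 = 2645 billion.

$2,645 billion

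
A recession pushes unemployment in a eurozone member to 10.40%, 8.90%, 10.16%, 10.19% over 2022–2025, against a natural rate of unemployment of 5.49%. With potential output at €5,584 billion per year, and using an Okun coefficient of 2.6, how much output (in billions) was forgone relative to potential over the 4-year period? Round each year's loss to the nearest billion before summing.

Year 2022: gap = -2.6 × (10.4 - 5.49) = -12.766%, loss ≈ 5584 × 12.766/100 ≈ 713.
Year 2023: gap = -2.6 × (8.9 - 5.49) = -8.866%, loss ≈ 5584 × 8.866/100 ≈ 495.
Year 2024: gap = -2.6 × (10.16 - 5.49) = -12.142%, loss ≈ 5584 × 12.142/100 ≈ 678.
Year 2025: gap = -2.6 × (10.19 - 5.49) = -12.22%, loss ≈ 5584 × 12.22/100 ≈ 682.
Total lost output = 713 + 495 + 678 + 682 = 2568 billion.

€2,568 billion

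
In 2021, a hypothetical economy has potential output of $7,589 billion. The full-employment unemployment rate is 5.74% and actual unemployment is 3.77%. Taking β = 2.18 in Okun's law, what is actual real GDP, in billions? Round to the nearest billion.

Unemployment gap = 3.77 - 5.74 = -1.97 points, so the output gap is -2.18 × (-1.97) = 4.2946%.
Actual GDP = 7589 × (1 + 4.2946/100) = 7589 × 1.042946 ≈ 7915 billion.

$7,915 billion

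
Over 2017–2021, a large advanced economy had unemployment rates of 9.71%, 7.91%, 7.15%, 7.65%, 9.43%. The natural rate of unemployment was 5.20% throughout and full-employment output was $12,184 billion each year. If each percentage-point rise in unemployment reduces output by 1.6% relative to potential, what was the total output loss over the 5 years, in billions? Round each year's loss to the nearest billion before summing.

$3,090 billion

Year 2017: gap = -1.6 × (9.71 - 5.2) = -7.216%, loss ≈ 12184 × 7.216/100 ≈ 879.
Year 2018: gap = -1.6 × (7.91 - 5.2) = -4.336%, loss ≈ 12184 × 4.336/100 ≈ 528.
Year 2019: gap = -1.6 × (7.15 - 5.2) = -3.12%, loss ≈ 12184 × 3.12/100 ≈ 380.
Year 2020: gap = -1.6 × (7.65 - 5.2) = -3.92%, loss ≈ 12184 × 3.92/100 ≈ 478.
Year 2021: gap = -1.6 × (9.43 - 5.2) = -6.768%, loss ≈ 12184 × 6.768/100 ≈ 825.
Total lost output = 879 + 528 + 380 + 478 + 825 = 3090 billion.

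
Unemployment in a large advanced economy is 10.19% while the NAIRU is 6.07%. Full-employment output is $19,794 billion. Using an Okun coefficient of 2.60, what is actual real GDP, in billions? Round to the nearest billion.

Unemployment gap = 10.19 - 6.07 = 4.12 points, so the output gap is -2.6 × 4.12 = -10.712%.
Actual GDP = 19794 × (1 - 10.712/100) = 19794 × 0.89288 ≈ 17674 billion.

$17,674 billion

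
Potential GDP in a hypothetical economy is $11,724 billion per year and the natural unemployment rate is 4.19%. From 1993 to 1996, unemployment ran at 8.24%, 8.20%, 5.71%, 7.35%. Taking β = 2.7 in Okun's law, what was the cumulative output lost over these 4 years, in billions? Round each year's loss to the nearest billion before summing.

$4,032 billion

Year 1993: gap = -2.7 × (8.24 - 4.19) = -10.935%, loss ≈ 11724 × 10.935/100 ≈ 1282.
Year 1994: gap = -2.7 × (8.2 - 4.19) = -10.827%, loss ≈ 11724 × 10.827/100 ≈ 1269.
Year 1995: gap = -2.7 × (5.71 - 4.19) = -4.104%, loss ≈ 11724 × 4.104/100 ≈ 481.
Year 1996: gap = -2.7 × (7.35 - 4.19) = -8.532%, loss ≈ 11724 × 8.532/100 ≈ 1000.
Total lost output = 1282 + 1269 + 481 + 1000 = 4032 billion.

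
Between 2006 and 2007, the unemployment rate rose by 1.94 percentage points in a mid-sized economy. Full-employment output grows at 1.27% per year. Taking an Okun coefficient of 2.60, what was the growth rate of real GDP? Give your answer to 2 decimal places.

-3.77%

Growth-rate Okun's law: g_Y = g_Y* - β × Δu.
g_Y = 1.27 - 2.60 × (1.94) = 1.27 - 5.044 = -3.774%, i.e. -3.77% to 2 d.p.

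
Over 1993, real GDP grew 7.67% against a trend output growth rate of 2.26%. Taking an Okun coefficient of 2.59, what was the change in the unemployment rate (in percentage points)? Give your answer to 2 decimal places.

-2.09 percentage points

Growth-rate Okun's law: g_Y = g_Y* - β × Δu, so Δu = (g_Y* - g_Y)/β.
Δu = (2.26 - 7.67)/2.59 = -5.41/2.59 = -2.09 percentage points.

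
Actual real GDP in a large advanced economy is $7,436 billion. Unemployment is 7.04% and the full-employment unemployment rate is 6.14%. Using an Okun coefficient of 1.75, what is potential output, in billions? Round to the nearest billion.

$7,555 billion

Unemployment gap = 7.04 - 6.14 = 0.9 points, so output gap = -1.75 × 0.9 = -1.575%.
Since Y = Y* × (1 + gap/100), Y* = 7436/0.98425 ≈ 7555 billion.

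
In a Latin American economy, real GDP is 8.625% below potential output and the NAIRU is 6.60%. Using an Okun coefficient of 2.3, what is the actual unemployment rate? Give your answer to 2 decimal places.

From Okun's law, u - u* = -(output gap)/β = -(-8.625)/2.3 = 3.75 points.
So u = 6.6 + 3.75 = 10.35%.

10.35%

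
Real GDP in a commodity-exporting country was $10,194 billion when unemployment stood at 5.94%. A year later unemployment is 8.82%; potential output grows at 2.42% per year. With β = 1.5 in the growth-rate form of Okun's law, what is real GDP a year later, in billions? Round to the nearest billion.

$10,000 billion

Δu = 8.82 - 5.94 = 2.88 points.
Okun's law (growth form): g_Y = g_Y* - β × Δu = 2.42 - 1.5 × (2.88) = 2.42 - 4.32 = -1.9%.
Real GDP in the next year = 10194 × (1 - 1.9/100) = 10194 × 0.981 ≈ 10000 billion.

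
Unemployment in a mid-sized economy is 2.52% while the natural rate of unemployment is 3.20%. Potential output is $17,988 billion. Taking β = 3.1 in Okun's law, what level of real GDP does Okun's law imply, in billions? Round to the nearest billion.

Unemployment gap = 2.52 - 3.2 = -0.68 points, so the output gap is -3.1 × (-0.68) = 2.108%.
Actual GDP = 17988 × (1 + 2.108/100) = 17988 × 1.02108 ≈ 18367 billion.

$18,367 billion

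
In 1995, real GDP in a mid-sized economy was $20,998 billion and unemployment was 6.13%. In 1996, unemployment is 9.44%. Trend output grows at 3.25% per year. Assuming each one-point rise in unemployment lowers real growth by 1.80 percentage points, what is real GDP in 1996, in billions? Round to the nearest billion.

Δu = 9.44 - 6.13 = 3.31 points.
Okun's law (growth form): g_Y = g_Y* - β × Δu = 3.25 - 1.80 × (3.31) = 3.25 - 5.958 = -2.708%.
Real GDP in the next year = 20998 × (1 - 2.708/100) = 20998 × 0.97292 ≈ 20429 billion.

$20,429 billion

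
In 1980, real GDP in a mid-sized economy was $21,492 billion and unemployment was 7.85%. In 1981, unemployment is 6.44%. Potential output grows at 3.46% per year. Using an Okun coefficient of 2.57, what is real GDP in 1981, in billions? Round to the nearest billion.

Δu = 6.44 - 7.85 = -1.41 points.
Okun's law (growth form): g_Y = g_Y* - β × Δu = 3.46 - 2.57 × (-1.41) = 3.46 + 3.6237 = 7.0837%.
Real GDP in the next year = 21492 × (1 + 7.0837/100) = 21492 × 1.070837 ≈ 23014 billion.

$23,014 billion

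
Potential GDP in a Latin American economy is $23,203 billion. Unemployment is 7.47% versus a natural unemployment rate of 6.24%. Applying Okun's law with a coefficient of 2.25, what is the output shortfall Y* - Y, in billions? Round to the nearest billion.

Output gap = -2.25 × (7.47 - 6.24) = -2.25 × 1.23 = -2.7675%.
Actual GDP ≈ 23203 × 0.972325 ≈ 22561 billion, so the shortfall is 23203 - 22561 = 642 billion.

$642 billion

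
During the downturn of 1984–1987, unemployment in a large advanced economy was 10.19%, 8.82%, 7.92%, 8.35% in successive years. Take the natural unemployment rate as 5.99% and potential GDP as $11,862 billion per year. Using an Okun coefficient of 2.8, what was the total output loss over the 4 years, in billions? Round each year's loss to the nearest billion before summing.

$3,760 billion

Year 1984: gap = -2.8 × (10.19 - 5.99) = -11.76%, loss ≈ 11862 × 11.76/100 ≈ 1395.
Year 1985: gap = -2.8 × (8.82 - 5.99) = -7.924%, loss ≈ 11862 × 7.924/100 ≈ 940.
Year 1986: gap = -2.8 × (7.92 - 5.99) = -5.404%, loss ≈ 11862 × 5.404/100 ≈ 641.
Year 1987: gap = -2.8 × (8.35 - 5.99) = -6.608%, loss ≈ 11862 × 6.608/100 ≈ 784.
Total lost output = 1395 + 940 + 641 + 784 = 3760 billion.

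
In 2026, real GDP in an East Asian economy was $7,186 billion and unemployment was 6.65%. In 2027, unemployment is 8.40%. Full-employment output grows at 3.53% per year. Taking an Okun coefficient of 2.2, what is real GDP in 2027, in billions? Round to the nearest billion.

$7,163 billion

Δu = 8.4 - 6.65 = 1.75 points.
Okun's law (growth form): g_Y = g_Y* - β × Δu = 3.53 - 2.2 × (1.75) = 3.53 - 3.85 = -0.32%.
Real GDP in the next year = 7186 × (1 - 0.32/100) = 7186 × 0.9968 ≈ 7163 billion.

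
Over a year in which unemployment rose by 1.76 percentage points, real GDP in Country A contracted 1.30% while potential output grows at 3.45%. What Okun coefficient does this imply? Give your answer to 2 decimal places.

Growth form: g_Y = g_Y* - β × Δu, so β = (g_Y* - g_Y)/Δu.
β = (3.45 + 1.3)/1.76 = 4.75/1.76 = 2.70.

β ≈ 2.70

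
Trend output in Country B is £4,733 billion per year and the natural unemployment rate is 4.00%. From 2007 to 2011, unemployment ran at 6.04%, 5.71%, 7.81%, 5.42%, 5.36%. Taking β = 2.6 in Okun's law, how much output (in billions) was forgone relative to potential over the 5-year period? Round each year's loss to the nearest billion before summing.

Year 2007: gap = -2.6 × (6.04 - 4) = -5.304%, loss ≈ 4733 × 5.304/100 ≈ 251.
Year 2008: gap = -2.6 × (5.71 - 4) = -4.446%, loss ≈ 4733 × 4.446/100 ≈ 210.
Year 2009: gap = -2.6 × (7.81 - 4) = -9.906%, loss ≈ 4733 × 9.906/100 ≈ 469.
Year 2010: gap = -2.6 × (5.42 - 4) = -3.692%, loss ≈ 4733 × 3.692/100 ≈ 175.
Year 2011: gap = -2.6 × (5.36 - 4) = -3.536%, loss ≈ 4733 × 3.536/100 ≈ 167.
Total lost output = 251 + 210 + 469 + 175 + 167 = 1272 billion.

£1,272 billion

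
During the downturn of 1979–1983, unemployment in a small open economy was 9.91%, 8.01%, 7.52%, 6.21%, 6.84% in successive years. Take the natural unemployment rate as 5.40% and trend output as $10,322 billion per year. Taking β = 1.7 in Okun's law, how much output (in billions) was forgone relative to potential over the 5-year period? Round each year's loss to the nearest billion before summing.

$2,016 billion

Year 1979: gap = -1.7 × (9.91 - 5.4) = -7.667%, loss ≈ 10322 × 7.667/100 ≈ 791.
Year 1980: gap = -1.7 × (8.01 - 5.4) = -4.437%, loss ≈ 10322 × 4.437/100 ≈ 458.
Year 1981: gap = -1.7 × (7.52 - 5.4) = -3.604%, loss ≈ 10322 × 3.604/100 ≈ 372.
Year 1982: gap = -1.7 × (6.21 - 5.4) = -1.377%, loss ≈ 10322 × 1.377/100 ≈ 142.
Year 1983: gap = -1.7 × (6.84 - 5.4) = -2.448%, loss ≈ 10322 × 2.448/100 ≈ 253.
Total lost output = 791 + 458 + 372 + 142 + 253 = 2016 billion.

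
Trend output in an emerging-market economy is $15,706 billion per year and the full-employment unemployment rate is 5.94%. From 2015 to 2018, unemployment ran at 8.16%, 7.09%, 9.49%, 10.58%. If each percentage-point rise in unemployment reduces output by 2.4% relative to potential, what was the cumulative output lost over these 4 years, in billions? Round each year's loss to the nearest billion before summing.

$4,357 billion

Year 2015: gap = -2.4 × (8.16 - 5.94) = -5.328%, loss ≈ 15706 × 5.328/100 ≈ 837.
Year 2016: gap = -2.4 × (7.09 - 5.94) = -2.76%, loss ≈ 15706 × 2.76/100 ≈ 433.
Year 2017: gap = -2.4 × (9.49 - 5.94) = -8.52%, loss ≈ 15706 × 8.52/100 ≈ 1338.
Year 2018: gap = -2.4 × (10.58 - 5.94) = -11.136%, loss ≈ 15706 × 11.136/100 ≈ 1749.
Total lost output = 837 + 433 + 1338 + 1749 = 4357 billion.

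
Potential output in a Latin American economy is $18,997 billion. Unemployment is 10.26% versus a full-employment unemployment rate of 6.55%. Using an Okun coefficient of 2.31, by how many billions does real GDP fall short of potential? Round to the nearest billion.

$1,628 billion

Output gap = -2.31 × (10.26 - 6.55) = -2.31 × 3.71 = -8.5701%.
Actual GDP ≈ 18997 × 0.914299 ≈ 17369 billion, so the shortfall is 18997 - 17369 = 1628 billion.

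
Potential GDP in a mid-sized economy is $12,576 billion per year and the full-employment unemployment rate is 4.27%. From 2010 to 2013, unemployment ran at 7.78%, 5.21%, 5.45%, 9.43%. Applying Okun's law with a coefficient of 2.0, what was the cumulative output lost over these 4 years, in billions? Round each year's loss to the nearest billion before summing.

Year 2010: gap = -2.0 × (7.78 - 4.27) = -7.02%, loss ≈ 12576 × 7.02/100 ≈ 883.
Year 2011: gap = -2.0 × (5.21 - 4.27) = -1.88%, loss ≈ 12576 × 1.88/100 ≈ 236.
Year 2012: gap = -2.0 × (5.45 - 4.27) = -2.36%, loss ≈ 12576 × 2.36/100 ≈ 297.
Year 2013: gap = -2.0 × (9.43 - 4.27) = -10.32%, loss ≈ 12576 × 10.32/100 ≈ 1298.
Total lost output = 883 + 236 + 297 + 1298 = 2714 billion.

$2,714 billion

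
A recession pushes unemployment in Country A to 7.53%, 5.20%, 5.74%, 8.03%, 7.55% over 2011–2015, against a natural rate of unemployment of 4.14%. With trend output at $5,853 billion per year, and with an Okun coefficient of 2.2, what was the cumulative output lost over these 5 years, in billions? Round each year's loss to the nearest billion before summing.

Year 2011: gap = -2.2 × (7.53 - 4.14) = -7.458%, loss ≈ 5853 × 7.458/100 ≈ 437.
Year 2012: gap = -2.2 × (5.2 - 4.14) = -2.332%, loss ≈ 5853 × 2.332/100 ≈ 136.
Year 2013: gap = -2.2 × (5.74 - 4.14) = -3.52%, loss ≈ 5853 × 3.52/100 ≈ 206.
Year 2014: gap = -2.2 × (8.03 - 4.14) = -8.558%, loss ≈ 5853 × 8.558/100 ≈ 501.
Year 2015: gap = -2.2 × (7.55 - 4.14) = -7.502%, loss ≈ 5853 × 7.502/100 ≈ 439.
Total lost output = 437 + 136 + 206 + 501 + 439 = 1719 billion.

$1,719 billion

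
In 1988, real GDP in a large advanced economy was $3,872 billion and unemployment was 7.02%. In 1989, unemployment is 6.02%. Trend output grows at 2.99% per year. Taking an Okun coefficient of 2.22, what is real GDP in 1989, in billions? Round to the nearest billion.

Δu = 6.02 - 7.02 = -1 point.
Okun's law (growth form): g_Y = g_Y* - β × Δu = 2.99 - 2.22 × (-1.00) = 2.99 + 2.22 = 5.21%.
Real GDP in the next year = 3872 × (1 + 5.21/100) = 3872 × 1.0521 ≈ 4074 billion.

$4,074 billion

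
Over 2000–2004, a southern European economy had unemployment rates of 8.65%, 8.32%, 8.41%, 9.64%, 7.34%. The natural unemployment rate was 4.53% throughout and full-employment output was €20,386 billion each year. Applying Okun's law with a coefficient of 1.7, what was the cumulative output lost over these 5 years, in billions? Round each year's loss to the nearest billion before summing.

Year 2000: gap = -1.7 × (8.65 - 4.53) = -7.004%, loss ≈ 20386 × 7.004/100 ≈ 1428.
Year 2001: gap = -1.7 × (8.32 - 4.53) = -6.443%, loss ≈ 20386 × 6.443/100 ≈ 1313.
Year 2002: gap = -1.7 × (8.41 - 4.53) = -6.596%, loss ≈ 20386 × 6.596/100 ≈ 1345.
Year 2003: gap = -1.7 × (9.64 - 4.53) = -8.687%, loss ≈ 20386 × 8.687/100 ≈ 1771.
Year 2004: gap = -1.7 × (7.34 - 4.53) = -4.777%, loss ≈ 20386 × 4.777/100 ≈ 974.
Total lost output = 1428 + 1313 + 1345 + 1771 + 974 = 6831 billion.

€6,831 billion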